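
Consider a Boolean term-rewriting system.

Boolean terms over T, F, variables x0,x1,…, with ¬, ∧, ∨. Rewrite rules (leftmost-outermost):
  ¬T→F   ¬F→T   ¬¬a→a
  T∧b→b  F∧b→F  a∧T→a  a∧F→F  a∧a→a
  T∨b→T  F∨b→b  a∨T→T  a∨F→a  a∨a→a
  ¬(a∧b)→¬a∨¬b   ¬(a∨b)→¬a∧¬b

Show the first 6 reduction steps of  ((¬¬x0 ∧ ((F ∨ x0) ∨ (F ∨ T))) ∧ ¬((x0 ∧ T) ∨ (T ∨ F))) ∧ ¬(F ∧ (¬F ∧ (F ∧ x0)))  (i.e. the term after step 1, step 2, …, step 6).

  start: ((¬¬x0 ∧ ((F ∨ x0) ∨ (F ∨ T))) ∧ ¬((x0 ∧ T) ∨ (T ∨ F))) ∧ ¬(F ∧ (¬F ∧ (F ∧ x0)))
  step 1: ((x0 ∧ ((F ∨ x0) ∨ (F ∨ T))) ∧ ¬((x0 ∧ T) ∨ (T ∨ F))) ∧ ¬(F ∧ (¬F ∧ (F ∧ x0)))
  step 2: ((x0 ∧ (x0 ∨ (F ∨ T))) ∧ ¬((x0 ∧ T) ∨ (T ∨ F))) ∧ ¬(F ∧ (¬F ∧ (F ∧ x0)))
  step 3: ((x0 ∧ (x0 ∨ T)) ∧ ¬((x0 ∧ T) ∨ (T ∨ F))) ∧ ¬(F ∧ (¬F ∧ (F ∧ x0)))
  step 4: ((x0 ∧ T) ∧ ¬((x0 ∧ T) ∨ (T ∨ F))) ∧ ¬(F ∧ (¬F ∧ (F ∧ x0)))
  step 5: (x0 ∧ ¬((x0 ∧ T) ∨ (T ∨ F))) ∧ ¬(F ∧ (¬F ∧ (F ∧ x0)))
  step 6: (x0 ∧ (¬(x0 ∧ T) ∧ ¬(T ∨ F))) ∧ ¬(F ∧ (¬F ∧ (F ∧ x0)))

Answer: after 6 steps: (x0 ∧ (¬(x0 ∧ T) ∧ ¬(T ∨ F))) ∧ ¬(F ∧ (¬F ∧ (F ∧ x0)))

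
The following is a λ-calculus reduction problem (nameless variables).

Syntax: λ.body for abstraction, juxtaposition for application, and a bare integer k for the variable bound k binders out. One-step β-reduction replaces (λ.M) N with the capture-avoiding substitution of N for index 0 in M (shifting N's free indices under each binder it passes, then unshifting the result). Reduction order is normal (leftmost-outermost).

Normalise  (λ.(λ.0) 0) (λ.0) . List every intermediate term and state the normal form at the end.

  start: (λ.(λ.0) 0) (λ.0)
  step 1: (λ.0) (λ.0)
  step 2: λ.0

Answer: normal form = λ.0  (in 2 steps)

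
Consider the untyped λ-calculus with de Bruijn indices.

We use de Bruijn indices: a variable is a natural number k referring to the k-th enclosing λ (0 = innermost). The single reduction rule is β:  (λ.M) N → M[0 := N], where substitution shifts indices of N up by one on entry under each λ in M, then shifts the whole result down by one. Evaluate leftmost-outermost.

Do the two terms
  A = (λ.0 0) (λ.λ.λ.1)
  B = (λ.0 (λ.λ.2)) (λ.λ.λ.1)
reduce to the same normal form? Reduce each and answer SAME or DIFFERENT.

Term A:
  start: (λ.0 0) (λ.λ.λ.1)
  step 1: (λ.λ.λ.1) (λ.λ.λ.1)
  step 2: λ.λ.1

Term B:
  start: (λ.0 (λ.λ.2)) (λ.λ.λ.1)
  step 1: (λ.λ.λ.1) (λ.λ.λ.λ.λ.1)
  step 2: λ.λ.1

Answer: SAME — A ⇓ λ.λ.1, B ⇓ λ.λ.1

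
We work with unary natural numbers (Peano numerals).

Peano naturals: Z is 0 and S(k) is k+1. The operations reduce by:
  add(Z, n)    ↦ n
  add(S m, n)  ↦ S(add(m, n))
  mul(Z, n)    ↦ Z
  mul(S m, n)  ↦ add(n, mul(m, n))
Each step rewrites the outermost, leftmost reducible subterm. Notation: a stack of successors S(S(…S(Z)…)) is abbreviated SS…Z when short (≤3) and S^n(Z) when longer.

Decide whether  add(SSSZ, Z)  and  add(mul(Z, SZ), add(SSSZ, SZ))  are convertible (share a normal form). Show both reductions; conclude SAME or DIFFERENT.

Answer: DIFFERENT — A ⇓ SSSZ, B ⇓ S^4(Z)

Reduction:
Term A:
  start: add(SSSZ, Z)
  →1  S(add(SSZ, Z))
  →2  S(S(add(SZ, Z)))
  →3  S(S(S(add(Z, Z))))
  →4  SSSZ

Term B:
  start: add(mul(Z, SZ), add(SSSZ, SZ))
  →1  add(Z, add(SSSZ, SZ))
  →2  add(SSSZ, SZ)
  →3  S(add(SSZ, SZ))
  →4  S(S(add(SZ, SZ)))
  →5  S(S(S(add(Z, SZ))))
  →6  S^4(Z)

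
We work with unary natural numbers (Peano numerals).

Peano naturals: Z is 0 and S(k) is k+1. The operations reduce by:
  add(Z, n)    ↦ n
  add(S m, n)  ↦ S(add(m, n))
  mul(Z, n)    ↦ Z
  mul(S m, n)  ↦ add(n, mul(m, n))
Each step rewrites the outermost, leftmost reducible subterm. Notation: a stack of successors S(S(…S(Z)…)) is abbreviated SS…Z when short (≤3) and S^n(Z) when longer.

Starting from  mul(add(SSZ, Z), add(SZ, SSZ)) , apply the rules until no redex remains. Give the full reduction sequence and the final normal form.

  start: mul(add(SSZ, Z), add(SZ, SSZ))
  →1  mul(S(add(SZ, Z)), add(SZ, SSZ))
  →2  add(add(SZ, SSZ), mul(add(SZ, Z), add(SZ, SSZ)))
  →3  add(S(add(Z, SSZ)), mul(add(SZ, Z), add(SZ, SSZ)))
  →4  S(add(add(Z, SSZ), mul(add(SZ, Z), add(SZ, SSZ))))
  →5  S(add(SSZ, mul(add(SZ, Z), add(SZ, SSZ))))
  →6  S(S(add(SZ, mul(add(SZ, Z), add(SZ, SSZ)))))
  →7  S(S(S(add(Z, mul(add(SZ, Z), add(SZ, SSZ))))))
  →8  S(S(S(mul(add(SZ, Z), add(SZ, SSZ)))))
  →9  S(S(S(mul(S(add(Z, Z)), add(SZ, SSZ)))))
  →10  S(S(S(add(add(SZ, SSZ), mul(add(Z, Z), add(SZ, SSZ))))))
  →11  S(S(S(add(S(add(Z, SSZ)), mul(add(Z, Z), add(SZ, SSZ))))))
  →12  S(S(S(S(add(add(Z, SSZ), mul(add(Z, Z), add(SZ, SSZ)))))))
  →13  S(S(S(S(add(SSZ, mul(add(Z, Z), add(SZ, SSZ)))))))
  →14  S(S(S(S(S(add(SZ, mul(add(Z, Z), add(SZ, SSZ))))))))
  →15  S(S(S(S(S(S(add(Z, mul(add(Z, Z), add(SZ, SSZ)))))))))
  →16  S(S(S(S(S(S(mul(add(Z, Z), add(SZ, SSZ))))))))
  →17  S(S(S(S(S(S(mul(Z, add(SZ, SSZ))))))))
  →18  S^6(Z)

Answer: normal form = S^6(Z)  (in 18 steps)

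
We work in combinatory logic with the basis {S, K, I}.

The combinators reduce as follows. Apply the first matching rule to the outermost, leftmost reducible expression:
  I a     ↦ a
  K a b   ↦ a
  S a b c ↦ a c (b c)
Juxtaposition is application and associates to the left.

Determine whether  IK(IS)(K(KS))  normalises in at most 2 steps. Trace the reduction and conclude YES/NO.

Answer: NO — after 2 steps the term is IS, not yet normal

Working:
  start: IK(IS)(K(KS))
  [1] K(IS)(K(KS))
  [2] IS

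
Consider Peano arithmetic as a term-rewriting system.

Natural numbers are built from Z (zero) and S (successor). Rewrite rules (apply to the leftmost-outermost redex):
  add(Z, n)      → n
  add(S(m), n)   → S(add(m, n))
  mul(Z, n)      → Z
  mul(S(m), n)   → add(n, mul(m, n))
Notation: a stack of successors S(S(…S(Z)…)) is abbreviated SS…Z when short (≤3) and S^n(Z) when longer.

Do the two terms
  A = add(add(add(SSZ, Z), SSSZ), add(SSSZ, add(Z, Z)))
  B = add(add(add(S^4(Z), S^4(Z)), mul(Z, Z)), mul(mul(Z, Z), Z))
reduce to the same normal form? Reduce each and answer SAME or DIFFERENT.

Term A:
  start: add(add(add(SSZ, Z), SSSZ), add(SSSZ, add(Z, Z)))
  step 1: add(add(S(add(SZ, Z)), SSSZ), add(SSSZ, add(Z, Z)))
  step 2: add(S(add(add(SZ, Z), SSSZ)), add(SSSZ, add(Z, Z)))
  step 3: S(add(add(add(SZ, Z), SSSZ), add(SSSZ, add(Z, Z))))
  step 4: S(add(add(S(add(Z, Z)), SSSZ), add(SSSZ, add(Z, Z))))
  step 5: S(add(S(add(add(Z, Z), SSSZ)), add(SSSZ, add(Z, Z))))
  step 6: S(S(add(add(add(Z, Z), SSSZ), add(SSSZ, add(Z, Z)))))
  step 7: S(S(add(add(Z, SSSZ), add(SSSZ, add(Z, Z)))))
  step 8: S(S(add(SSSZ, add(SSSZ, add(Z, Z)))))
  step 9: S(S(S(add(SSZ, add(SSSZ, add(Z, Z))))))
  step 10: S(S(S(S(add(SZ, add(SSSZ, add(Z, Z)))))))
  step 11: S(S(S(S(S(add(Z, add(SSSZ, add(Z, Z))))))))
  step 12: S(S(S(S(S(add(SSSZ, add(Z, Z)))))))
  step 13: S(S(S(S(S(S(add(SSZ, add(Z, Z))))))))
  step 14: S(S(S(S(S(S(S(add(SZ, add(Z, Z)))))))))
  step 15: S(S(S(S(S(S(S(S(add(Z, add(Z, Z))))))))))
  step 16: S(S(S(S(S(S(S(S(add(Z, Z)))))))))
  step 17: S^8(Z)

Term B:
  start: add(add(add(S^4(Z), S^4(Z)), mul(Z, Z)), mul(mul(Z, Z), Z))
  step 1: add(add(S(add(SSSZ, S^4(Z))), mul(Z, Z)), mul(mul(Z, Z), Z))
  step 2: add(S(add(add(SSSZ, S^4(Z)), mul(Z, Z))), mul(mul(Z, Z), Z))
  step 3: S(add(add(add(SSSZ, S^4(Z)), mul(Z, Z)), mul(mul(Z, Z), Z)))
  step 4: S(add(add(S(add(SSZ, S^4(Z))), mul(Z, Z)), mul(mul(Z, Z), Z)))
  step 5: S(add(S(add(add(SSZ, S^4(Z)), mul(Z, Z))), mul(mul(Z, Z), Z)))
  step 6: S(S(add(add(add(SSZ, S^4(Z)), mul(Z, Z)), mul(mul(Z, Z), Z))))
  step 7: S(S(add(add(S(add(SZ, S^4(Z))), mul(Z, Z)), mul(mul(Z, Z), Z))))
  step 8: S(S(add(S(add(add(SZ, S^4(Z)), mul(Z, Z))), mul(mul(Z, Z), Z))))
  step 9: S(S(S(add(add(add(SZ, S^4(Z)), mul(Z, Z)), mul(mul(Z, Z), Z)))))
  step 10: S(S(S(add(add(S(add(Z, S^4(Z))), mul(Z, Z)), mul(mul(Z, Z), Z)))))
  step 11: S(S(S(add(S(add(add(Z, S^4(Z)), mul(Z, Z))), mul(mul(Z, Z), Z)))))
  step 12: S(S(S(S(add(add(add(Z, S^4(Z)), mul(Z, Z)), mul(mul(Z, Z), Z))))))
  step 13: S(S(S(S(add(add(S^4(Z), mul(Z, Z)), mul(mul(Z, Z), Z))))))
  step 14: S(S(S(S(add(S(add(SSSZ, mul(Z, Z))), mul(mul(Z, Z), Z))))))
  step 15: S(S(S(S(S(add(add(SSSZ, mul(Z, Z)), mul(mul(Z, Z), Z)))))))
  step 16: S(S(S(S(S(add(S(add(SSZ, mul(Z, Z))), mul(mul(Z, Z), Z)))))))
  step 17: S(S(S(S(S(S(add(add(SSZ, mul(Z, Z)), mul(mul(Z, Z), Z))))))))
  step 18: S(S(S(S(S(S(add(S(add(SZ, mul(Z, Z))), mul(mul(Z, Z), Z))))))))
  step 19: S(S(S(S(S(S(S(add(add(SZ, mul(Z, Z)), mul(mul(Z, Z), Z)))))))))
  step 20: S(S(S(S(S(S(S(add(S(add(Z, mul(Z, Z))), mul(mul(Z, Z), Z)))))))))
  step 21: S(S(S(S(S(S(S(S(add(add(Z, mul(Z, Z)), mul(mul(Z, Z), Z))))))))))
  step 22: S(S(S(S(S(S(S(S(add(mul(Z, Z), mul(mul(Z, Z), Z))))))))))
  step 23: S(S(S(S(S(S(S(S(add(Z, mul(mul(Z, Z), Z))))))))))
  step 24: S(S(S(S(S(S(S(S(mul(mul(Z, Z), Z)))))))))
  step 25: S(S(S(S(S(S(S(S(mul(Z, Z)))))))))
  step 26: S^8(Z)

Answer: SAME — A ⇓ S^8(Z), B ⇓ S^8(Z)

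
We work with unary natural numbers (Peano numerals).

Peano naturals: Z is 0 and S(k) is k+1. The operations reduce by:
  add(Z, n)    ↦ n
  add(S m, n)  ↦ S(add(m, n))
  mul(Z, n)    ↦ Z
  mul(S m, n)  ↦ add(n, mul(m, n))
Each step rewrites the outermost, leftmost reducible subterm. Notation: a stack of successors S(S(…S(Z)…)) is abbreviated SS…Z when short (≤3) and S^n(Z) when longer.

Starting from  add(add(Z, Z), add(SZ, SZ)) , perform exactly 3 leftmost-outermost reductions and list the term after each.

  start: add(add(Z, Z), add(SZ, SZ))
  →1  add(Z, add(SZ, SZ))
  →2  add(SZ, SZ)
  →3  S(add(Z, SZ))

Answer: after 3 steps: S(add(Z, SZ))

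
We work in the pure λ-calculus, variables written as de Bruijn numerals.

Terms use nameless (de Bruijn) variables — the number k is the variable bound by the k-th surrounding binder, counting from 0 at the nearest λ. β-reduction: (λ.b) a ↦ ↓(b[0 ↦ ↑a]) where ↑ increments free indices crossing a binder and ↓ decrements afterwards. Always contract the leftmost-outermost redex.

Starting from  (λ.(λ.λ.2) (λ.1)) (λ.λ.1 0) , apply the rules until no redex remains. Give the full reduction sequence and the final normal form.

Answer: normal form = λ.λ.λ.1 0  (in 2 steps)

Working:
  start: (λ.(λ.λ.2) (λ.1)) (λ.λ.1 0)
  [1] (λ.λ.λ.λ.1 0) (λ.λ.λ.1 0)
  [2] λ.λ.λ.1 0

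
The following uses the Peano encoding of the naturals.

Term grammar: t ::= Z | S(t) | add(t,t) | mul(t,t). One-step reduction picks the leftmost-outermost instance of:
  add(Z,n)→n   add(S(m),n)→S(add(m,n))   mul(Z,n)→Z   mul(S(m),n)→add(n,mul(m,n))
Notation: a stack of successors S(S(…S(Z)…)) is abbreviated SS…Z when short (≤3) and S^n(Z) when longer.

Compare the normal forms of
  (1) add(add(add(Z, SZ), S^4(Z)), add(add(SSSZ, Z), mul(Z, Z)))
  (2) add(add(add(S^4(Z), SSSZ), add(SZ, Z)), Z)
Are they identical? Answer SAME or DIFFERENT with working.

Answer: SAME — A ⇓ S^8(Z), B ⇓ S^8(Z)

Derivation:
Term A:
  start: add(add(add(Z, SZ), S^4(Z)), add(add(SSSZ, Z), mul(Z, Z)))
  [1] add(add(SZ, S^4(Z)), add(add(SSSZ, Z), mul(Z, Z)))
  [2] add(S(add(Z, S^4(Z))), add(add(SSSZ, Z), mul(Z, Z)))
  [3] S(add(add(Z, S^4(Z)), add(add(SSSZ, Z), mul(Z, Z))))
  [4] S(add(S^4(Z), add(add(SSSZ, Z), mul(Z, Z))))
  [5] S(S(add(SSSZ, add(add(SSSZ, Z), mul(Z, Z)))))
  [6] S(S(S(add(SSZ, add(add(SSSZ, Z), mul(Z, Z))))))
  [7] S(S(S(S(add(SZ, add(add(SSSZ, Z), mul(Z, Z)))))))
  [8] S(S(S(S(S(add(Z, add(add(SSSZ, Z), mul(Z, Z))))))))
  [9] S(S(S(S(S(add(add(SSSZ, Z), mul(Z, Z)))))))
  [10] S(S(S(S(S(add(S(add(SSZ, Z)), mul(Z, Z)))))))
  [11] S(S(S(S(S(S(add(add(SSZ, Z), mul(Z, Z))))))))
  [12] S(S(S(S(S(S(add(S(add(SZ, Z)), mul(Z, Z))))))))
  [13] S(S(S(S(S(S(S(add(add(SZ, Z), mul(Z, Z)))))))))
  [14] S(S(S(S(S(S(S(add(S(add(Z, Z)), mul(Z, Z)))))))))
  [15] S(S(S(S(S(S(S(S(add(add(Z, Z), mul(Z, Z))))))))))
  [16] S(S(S(S(S(S(S(S(add(Z, mul(Z, Z))))))))))
  [17] S(S(S(S(S(S(S(S(mul(Z, Z)))))))))
  [18] S^8(Z)

Term B:
  start: add(add(add(S^4(Z), SSSZ), add(SZ, Z)), Z)
  [1] add(add(S(add(SSSZ, SSSZ)), add(SZ, Z)), Z)
  [2] add(S(add(add(SSSZ, SSSZ), add(SZ, Z))), Z)
  [3] S(add(add(add(SSSZ, SSSZ), add(SZ, Z)), Z))
  [4] S(add(add(S(add(SSZ, SSSZ)), add(SZ, Z)), Z))
  [5] S(add(S(add(add(SSZ, SSSZ), add(SZ, Z))), Z))
  [6] S(S(add(add(add(SSZ, SSSZ), add(SZ, Z)), Z)))
  [7] S(S(add(add(S(add(SZ, SSSZ)), add(SZ, Z)), Z)))
  [8] S(S(add(S(add(add(SZ, SSSZ), add(SZ, Z))), Z)))
  [9] S(S(S(add(add(add(SZ, SSSZ), add(SZ, Z)), Z))))
  [10] S(S(S(add(add(S(add(Z, SSSZ)), add(SZ, Z)), Z))))
  [11] S(S(S(add(S(add(add(Z, SSSZ), add(SZ, Z))), Z))))
  [12] S(S(S(S(add(add(add(Z, SSSZ), add(SZ, Z)), Z)))))
  [13] S(S(S(S(add(add(SSSZ, add(SZ, Z)), Z)))))
  [14] S(S(S(S(add(S(add(SSZ, add(SZ, Z))), Z)))))
  [15] S(S(S(S(S(add(add(SSZ, add(SZ, Z)), Z))))))
  [16] S(S(S(S(S(add(S(add(SZ, add(SZ, Z))), Z))))))
  [17] S(S(S(S(S(S(add(add(SZ, add(SZ, Z)), Z)))))))
  [18] S(S(S(S(S(S(add(S(add(Z, add(SZ, Z))), Z)))))))
  [19] S(S(S(S(S(S(S(add(add(Z, add(SZ, Z)), Z))))))))
  [20] S(S(S(S(S(S(S(add(add(SZ, Z), Z))))))))
  [21] S(S(S(S(S(S(S(add(S(add(Z, Z)), Z))))))))
  [22] S(S(S(S(S(S(S(S(add(add(Z, Z), Z)))))))))
  [23] S(S(S(S(S(S(S(S(add(Z, Z)))))))))
  [24] S^8(Z)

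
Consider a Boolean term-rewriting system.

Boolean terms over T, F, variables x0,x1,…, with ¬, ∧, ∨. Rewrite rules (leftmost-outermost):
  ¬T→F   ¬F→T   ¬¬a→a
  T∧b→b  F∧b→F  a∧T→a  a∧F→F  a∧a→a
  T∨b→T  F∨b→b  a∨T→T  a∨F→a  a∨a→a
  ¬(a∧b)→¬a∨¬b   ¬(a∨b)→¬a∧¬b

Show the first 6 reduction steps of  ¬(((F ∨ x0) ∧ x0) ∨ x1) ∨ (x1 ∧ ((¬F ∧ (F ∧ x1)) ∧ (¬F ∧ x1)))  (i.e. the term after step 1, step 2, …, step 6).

Answer: after 6 steps: (¬x0 ∧ ¬x1) ∨ (x1 ∧ ((¬F ∧ (F ∧ x1)) ∧ (¬F ∧ x1)))

Reduction:
  start: ¬(((F ∨ x0) ∧ x0) ∨ x1) ∨ (x1 ∧ ((¬F ∧ (F ∧ x1)) ∧ (¬F ∧ x1)))
  →1  (¬((F ∨ x0) ∧ x0) ∧ ¬x1) ∨ (x1 ∧ ((¬F ∧ (F ∧ x1)) ∧ (¬F ∧ x1)))
  →2  ((¬(F ∨ x0) ∨ ¬x0) ∧ ¬x1) ∨ (x1 ∧ ((¬F ∧ (F ∧ x1)) ∧ (¬F ∧ x1)))
  →3  (((¬F ∧ ¬x0) ∨ ¬x0) ∧ ¬x1) ∨ (x1 ∧ ((¬F ∧ (F ∧ x1)) ∧ (¬F ∧ x1)))
  →4  (((T ∧ ¬x0) ∨ ¬x0) ∧ ¬x1) ∨ (x1 ∧ ((¬F ∧ (F ∧ x1)) ∧ (¬F ∧ x1)))
  →5  ((¬x0 ∨ ¬x0) ∧ ¬x1) ∨ (x1 ∧ ((¬F ∧ (F ∧ x1)) ∧ (¬F ∧ x1)))
  →6  (¬x0 ∧ ¬x1) ∨ (x1 ∧ ((¬F ∧ (F ∧ x1)) ∧ (¬F ∧ x1)))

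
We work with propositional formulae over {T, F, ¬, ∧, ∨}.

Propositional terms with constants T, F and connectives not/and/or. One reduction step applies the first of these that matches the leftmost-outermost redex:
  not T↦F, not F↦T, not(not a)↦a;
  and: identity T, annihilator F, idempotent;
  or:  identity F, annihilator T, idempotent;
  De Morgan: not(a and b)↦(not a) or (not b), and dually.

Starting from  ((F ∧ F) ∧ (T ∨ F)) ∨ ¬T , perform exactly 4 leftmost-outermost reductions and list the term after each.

Answer: after 4 steps: F

Derivation:
  start: ((F ∧ F) ∧ (T ∨ F)) ∨ ¬T
  [1] (F ∧ (T ∨ F)) ∨ ¬T
  [2] F ∨ ¬T
  [3] ¬T
  [4] F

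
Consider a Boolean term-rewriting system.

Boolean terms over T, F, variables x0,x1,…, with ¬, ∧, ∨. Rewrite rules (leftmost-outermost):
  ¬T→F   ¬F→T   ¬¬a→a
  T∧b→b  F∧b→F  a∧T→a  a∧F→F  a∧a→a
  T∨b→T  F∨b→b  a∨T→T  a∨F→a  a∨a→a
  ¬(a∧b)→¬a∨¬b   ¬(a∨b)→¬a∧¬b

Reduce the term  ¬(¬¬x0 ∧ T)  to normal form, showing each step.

Answer: normal form = ¬x0  (in 4 steps)

Working:
  start: ¬(¬¬x0 ∧ T)
  [1] ¬¬¬x0 ∨ ¬T
  [2] ¬x0 ∨ ¬T
  [3] ¬x0 ∨ F
  [4] ¬x0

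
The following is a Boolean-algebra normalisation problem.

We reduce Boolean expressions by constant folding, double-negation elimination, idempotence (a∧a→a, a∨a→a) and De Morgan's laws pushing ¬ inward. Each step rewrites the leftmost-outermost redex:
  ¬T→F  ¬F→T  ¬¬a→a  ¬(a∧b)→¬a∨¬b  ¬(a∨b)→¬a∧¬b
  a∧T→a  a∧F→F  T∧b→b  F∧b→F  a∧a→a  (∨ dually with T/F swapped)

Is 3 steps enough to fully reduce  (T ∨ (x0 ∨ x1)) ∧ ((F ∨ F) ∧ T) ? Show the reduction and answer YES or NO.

Answer: NO — after 3 steps the term is F ∨ F, not yet normal

Working:
  start: (T ∨ (x0 ∨ x1)) ∧ ((F ∨ F) ∧ T)
  step 1: T ∧ ((F ∨ F) ∧ T)
  step 2: (F ∨ F) ∧ T
  step 3: F ∨ F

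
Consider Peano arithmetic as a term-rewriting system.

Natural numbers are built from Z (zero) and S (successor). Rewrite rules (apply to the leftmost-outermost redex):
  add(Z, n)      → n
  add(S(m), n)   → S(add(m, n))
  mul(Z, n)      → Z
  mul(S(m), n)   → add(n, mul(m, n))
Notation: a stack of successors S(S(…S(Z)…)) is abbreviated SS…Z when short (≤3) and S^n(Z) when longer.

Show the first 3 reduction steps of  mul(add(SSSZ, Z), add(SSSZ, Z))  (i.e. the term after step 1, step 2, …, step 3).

Answer: after 3 steps: add(S(add(SSZ, Z)), mul(add(SSZ, Z), add(SSSZ, Z)))

Reduction:
  start: mul(add(SSSZ, Z), add(SSSZ, Z))
  →1  mul(S(add(SSZ, Z)), add(SSSZ, Z))
  →2  add(add(SSSZ, Z), mul(add(SSZ, Z), add(SSSZ, Z)))
  →3  add(S(add(SSZ, Z)), mul(add(SSZ, Z), add(SSSZ, Z)))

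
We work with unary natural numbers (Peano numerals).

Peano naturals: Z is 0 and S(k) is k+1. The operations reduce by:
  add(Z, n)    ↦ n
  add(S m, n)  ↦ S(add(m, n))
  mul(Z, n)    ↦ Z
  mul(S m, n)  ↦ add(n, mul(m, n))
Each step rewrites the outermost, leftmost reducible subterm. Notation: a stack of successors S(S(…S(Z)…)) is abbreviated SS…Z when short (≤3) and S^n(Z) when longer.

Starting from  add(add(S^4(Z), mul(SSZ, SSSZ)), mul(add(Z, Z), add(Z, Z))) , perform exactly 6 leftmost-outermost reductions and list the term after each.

  start: add(add(S^4(Z), mul(SSZ, SSSZ)), mul(add(Z, Z), add(Z, Z)))
  [1] add(S(add(SSSZ, mul(SSZ, SSSZ))), mul(add(Z, Z), add(Z, Z)))
  [2] S(add(add(SSSZ, mul(SSZ, SSSZ)), mul(add(Z, Z), add(Z, Z))))
  [3] S(add(S(add(SSZ, mul(SSZ, SSSZ))), mul(add(Z, Z), add(Z, Z))))
  [4] S(S(add(add(SSZ, mul(SSZ, SSSZ)), mul(add(Z, Z), add(Z, Z)))))
  [5] S(S(add(S(add(SZ, mul(SSZ, SSSZ))), mul(add(Z, Z), add(Z, Z)))))
  [6] S(S(S(add(add(SZ, mul(SSZ, SSSZ)), mul(add(Z, Z), add(Z, Z))))))

Answer: after 6 steps: S(S(S(add(add(SZ, mul(SSZ, SSSZ)), mul(add(Z, Z), add(Z, Z))))))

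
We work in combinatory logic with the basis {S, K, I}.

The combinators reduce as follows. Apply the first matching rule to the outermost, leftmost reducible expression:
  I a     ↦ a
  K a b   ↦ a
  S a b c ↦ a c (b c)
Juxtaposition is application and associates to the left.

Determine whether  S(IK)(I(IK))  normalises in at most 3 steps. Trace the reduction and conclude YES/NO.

  start: S(IK)(I(IK))
  →1  SK(I(IK))
  →2  SK(IK)
  →3  SKK

Answer: YES — reaches normal form SKK in 3 ≤ 3 steps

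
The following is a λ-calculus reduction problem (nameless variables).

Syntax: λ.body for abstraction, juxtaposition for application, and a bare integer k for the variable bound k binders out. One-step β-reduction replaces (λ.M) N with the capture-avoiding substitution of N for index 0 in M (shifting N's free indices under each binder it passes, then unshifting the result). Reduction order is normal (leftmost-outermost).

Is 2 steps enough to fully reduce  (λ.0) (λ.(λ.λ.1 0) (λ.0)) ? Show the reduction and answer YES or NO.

Answer: NO — after 2 steps the term is λ.λ.(λ.0) 0, not yet normal

Derivation:
  start: (λ.0) (λ.(λ.λ.1 0) (λ.0))
  →1  λ.(λ.λ.1 0) (λ.0)
  →2  λ.λ.(λ.0) 0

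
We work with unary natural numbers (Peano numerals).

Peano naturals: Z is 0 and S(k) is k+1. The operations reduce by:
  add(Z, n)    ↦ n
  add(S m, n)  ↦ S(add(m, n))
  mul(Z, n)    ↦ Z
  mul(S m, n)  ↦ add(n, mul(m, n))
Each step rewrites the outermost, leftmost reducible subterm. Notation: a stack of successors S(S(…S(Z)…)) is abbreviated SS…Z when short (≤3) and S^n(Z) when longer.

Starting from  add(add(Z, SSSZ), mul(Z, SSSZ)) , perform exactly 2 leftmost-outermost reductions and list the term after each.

  start: add(add(Z, SSSZ), mul(Z, SSSZ))
  →1  add(SSSZ, mul(Z, SSSZ))
  →2  S(add(SSZ, mul(Z, SSSZ)))

Answer: after 2 steps: S(add(SSZ, mul(Z, SSSZ)))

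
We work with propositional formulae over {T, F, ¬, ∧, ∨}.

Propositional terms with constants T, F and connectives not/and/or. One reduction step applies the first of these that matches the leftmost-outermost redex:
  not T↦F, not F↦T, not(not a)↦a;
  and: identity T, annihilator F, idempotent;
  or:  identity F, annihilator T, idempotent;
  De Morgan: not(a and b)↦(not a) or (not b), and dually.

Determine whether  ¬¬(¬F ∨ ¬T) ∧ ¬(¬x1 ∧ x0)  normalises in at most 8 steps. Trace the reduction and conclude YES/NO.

Answer: YES — reaches normal form x1 ∨ ¬x0 in 6 ≤ 8 steps

Derivation:
  start: ¬¬(¬F ∨ ¬T) ∧ ¬(¬x1 ∧ x0)
  [1] (¬F ∨ ¬T) ∧ ¬(¬x1 ∧ x0)
  [2] (T ∨ ¬T) ∧ ¬(¬x1 ∧ x0)
  [3] T ∧ ¬(¬x1 ∧ x0)
  [4] ¬(¬x1 ∧ x0)
  [5] ¬¬x1 ∨ ¬x0
  [6] x1 ∨ ¬x0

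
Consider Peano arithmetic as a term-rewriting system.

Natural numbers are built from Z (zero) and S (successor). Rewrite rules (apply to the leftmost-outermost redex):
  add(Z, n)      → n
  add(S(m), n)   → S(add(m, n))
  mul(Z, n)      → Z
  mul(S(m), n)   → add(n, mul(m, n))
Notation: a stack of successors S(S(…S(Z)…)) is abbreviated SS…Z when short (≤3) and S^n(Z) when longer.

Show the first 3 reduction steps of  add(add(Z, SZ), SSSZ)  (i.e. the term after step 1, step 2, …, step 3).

  start: add(add(Z, SZ), SSSZ)
  step 1: add(SZ, SSSZ)
  step 2: S(add(Z, SSSZ))
  step 3: S^4(Z)

Answer: after 3 steps: S^4(Z)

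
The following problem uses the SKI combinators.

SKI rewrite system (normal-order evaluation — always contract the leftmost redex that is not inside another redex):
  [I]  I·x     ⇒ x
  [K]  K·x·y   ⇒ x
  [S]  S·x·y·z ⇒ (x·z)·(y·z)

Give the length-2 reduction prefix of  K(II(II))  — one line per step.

  start: K(II(II))
  step 1: K(I(II))
  step 2: K(II)

Answer: after 2 steps: K(II)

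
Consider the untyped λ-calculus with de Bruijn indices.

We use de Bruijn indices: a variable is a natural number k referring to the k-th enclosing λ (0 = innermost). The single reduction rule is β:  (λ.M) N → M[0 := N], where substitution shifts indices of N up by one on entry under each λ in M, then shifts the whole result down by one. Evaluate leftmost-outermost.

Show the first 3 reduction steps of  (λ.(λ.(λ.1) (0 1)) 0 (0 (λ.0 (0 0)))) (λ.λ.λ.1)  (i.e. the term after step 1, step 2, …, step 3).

  start: (λ.(λ.(λ.1) (0 1)) 0 (0 (λ.0 (0 0)))) (λ.λ.λ.1)
  [1] (λ.(λ.1) (0 (λ.λ.λ.1))) (λ.λ.λ.1) ((λ.λ.λ.1) (λ.0 (0 0)))
  [2] (λ.λ.λ.λ.1) ((λ.λ.λ.1) (λ.λ.λ.1)) ((λ.λ.λ.1) (λ.0 (0 0)))
  [3] (λ.λ.λ.1) ((λ.λ.λ.1) (λ.0 (0 0)))

Answer: after 3 steps: (λ.λ.λ.1) ((λ.λ.λ.1) (λ.0 (0 0)))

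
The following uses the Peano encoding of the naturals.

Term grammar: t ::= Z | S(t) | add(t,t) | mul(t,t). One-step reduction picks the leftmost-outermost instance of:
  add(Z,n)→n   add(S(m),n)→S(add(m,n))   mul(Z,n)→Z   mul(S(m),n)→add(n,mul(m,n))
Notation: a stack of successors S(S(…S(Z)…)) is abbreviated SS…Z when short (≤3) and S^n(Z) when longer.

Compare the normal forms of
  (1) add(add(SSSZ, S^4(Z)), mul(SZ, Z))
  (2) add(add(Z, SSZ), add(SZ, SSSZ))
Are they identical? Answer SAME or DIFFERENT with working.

Term A:
  start: add(add(SSSZ, S^4(Z)), mul(SZ, Z))
  step 1: add(S(add(SSZ, S^4(Z))), mul(SZ, Z))
  step 2: S(add(add(SSZ, S^4(Z)), mul(SZ, Z)))
  step 3: S(add(S(add(SZ, S^4(Z))), mul(SZ, Z)))
  step 4: S(S(add(add(SZ, S^4(Z)), mul(SZ, Z))))
  step 5: S(S(add(S(add(Z, S^4(Z))), mul(SZ, Z))))
  step 6: S(S(S(add(add(Z, S^4(Z)), mul(SZ, Z)))))
  step 7: S(S(S(add(S^4(Z), mul(SZ, Z)))))
  step 8: S(S(S(S(add(SSSZ, mul(SZ, Z))))))
  step 9: S(S(S(S(S(add(SSZ, mul(SZ, Z)))))))
  step 10: S(S(S(S(S(S(add(SZ, mul(SZ, Z))))))))
  step 11: S(S(S(S(S(S(S(add(Z, mul(SZ, Z)))))))))
  step 12: S(S(S(S(S(S(S(mul(SZ, Z))))))))
  step 13: S(S(S(S(S(S(S(add(Z, mul(Z, Z)))))))))
  step 14: S(S(S(S(S(S(S(mul(Z, Z))))))))
  step 15: S^7(Z)

Term B:
  start: add(add(Z, SSZ), add(SZ, SSSZ))
  step 1: add(SSZ, add(SZ, SSSZ))
  step 2: S(add(SZ, add(SZ, SSSZ)))
  step 3: S(S(add(Z, add(SZ, SSSZ))))
  step 4: S(S(add(SZ, SSSZ)))
  step 5: S(S(S(add(Z, SSSZ))))
  step 6: S^6(Z)

Answer: DIFFERENT — A ⇓ S^7(Z), B ⇓ S^6(Z)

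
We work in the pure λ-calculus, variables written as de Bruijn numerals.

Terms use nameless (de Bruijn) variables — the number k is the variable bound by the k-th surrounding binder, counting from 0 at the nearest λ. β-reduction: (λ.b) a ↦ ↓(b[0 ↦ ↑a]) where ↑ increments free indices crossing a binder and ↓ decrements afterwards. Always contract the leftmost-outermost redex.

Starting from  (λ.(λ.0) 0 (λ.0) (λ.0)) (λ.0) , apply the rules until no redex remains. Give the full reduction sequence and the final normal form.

Answer: normal form = λ.0  (in 4 steps)

Derivation:
  start: (λ.(λ.0) 0 (λ.0) (λ.0)) (λ.0)
  →1  (λ.0) (λ.0) (λ.0) (λ.0)
  →2  (λ.0) (λ.0) (λ.0)
  →3  (λ.0) (λ.0)
  →4  λ.0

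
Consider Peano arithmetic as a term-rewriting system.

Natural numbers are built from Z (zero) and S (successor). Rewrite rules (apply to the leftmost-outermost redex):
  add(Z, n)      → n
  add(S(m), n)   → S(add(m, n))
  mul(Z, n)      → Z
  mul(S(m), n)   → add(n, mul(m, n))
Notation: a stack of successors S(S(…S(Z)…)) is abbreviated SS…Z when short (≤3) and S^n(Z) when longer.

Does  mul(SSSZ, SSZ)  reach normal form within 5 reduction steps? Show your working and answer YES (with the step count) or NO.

Answer: NO — after 5 steps the term is S(S(add(SSZ, mul(SZ, SSZ)))), not yet normal

Reduction:
  start: mul(SSSZ, SSZ)
  step 1: add(SSZ, mul(SSZ, SSZ))
  step 2: S(add(SZ, mul(SSZ, SSZ)))
  step 3: S(S(add(Z, mul(SSZ, SSZ))))
  step 4: S(S(mul(SSZ, SSZ)))
  step 5: S(S(add(SSZ, mul(SZ, SSZ))))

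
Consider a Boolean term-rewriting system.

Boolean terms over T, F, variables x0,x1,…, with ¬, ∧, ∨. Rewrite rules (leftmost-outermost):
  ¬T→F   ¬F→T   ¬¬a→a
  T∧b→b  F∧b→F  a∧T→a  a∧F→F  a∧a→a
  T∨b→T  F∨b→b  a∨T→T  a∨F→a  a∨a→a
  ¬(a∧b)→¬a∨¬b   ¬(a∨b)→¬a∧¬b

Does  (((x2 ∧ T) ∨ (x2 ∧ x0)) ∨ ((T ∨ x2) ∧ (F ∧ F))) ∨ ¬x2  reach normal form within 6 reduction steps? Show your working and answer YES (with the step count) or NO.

  start: (((x2 ∧ T) ∨ (x2 ∧ x0)) ∨ ((T ∨ x2) ∧ (F ∧ F))) ∨ ¬x2
  [1] ((x2 ∨ (x2 ∧ x0)) ∨ ((T ∨ x2) ∧ (F ∧ F))) ∨ ¬x2
  [2] ((x2 ∨ (x2 ∧ x0)) ∨ (T ∧ (F ∧ F))) ∨ ¬x2
  [3] ((x2 ∨ (x2 ∧ x0)) ∨ (F ∧ F)) ∨ ¬x2
  [4] ((x2 ∨ (x2 ∧ x0)) ∨ F) ∨ ¬x2
  [5] (x2 ∨ (x2 ∧ x0)) ∨ ¬x2

Answer: YES — reaches normal form (x2 ∨ (x2 ∧ x0)) ∨ ¬x2 in 5 ≤ 6 steps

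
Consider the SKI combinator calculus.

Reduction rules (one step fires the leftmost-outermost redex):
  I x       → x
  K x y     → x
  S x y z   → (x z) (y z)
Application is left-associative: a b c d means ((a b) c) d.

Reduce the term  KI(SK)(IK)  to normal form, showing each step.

Answer: normal form = K  (in 3 steps)

Derivation:
  start: KI(SK)(IK)
  →1  I(IK)
  →2  IK
  →3  K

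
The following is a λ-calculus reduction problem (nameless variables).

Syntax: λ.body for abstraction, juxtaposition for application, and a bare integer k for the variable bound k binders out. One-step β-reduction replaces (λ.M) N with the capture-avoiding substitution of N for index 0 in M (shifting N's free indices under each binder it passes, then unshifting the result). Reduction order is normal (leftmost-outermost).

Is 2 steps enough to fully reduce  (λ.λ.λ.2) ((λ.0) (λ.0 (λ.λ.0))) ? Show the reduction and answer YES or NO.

Answer: YES — reaches normal form λ.λ.λ.0 (λ.λ.0) in 2 ≤ 2 steps

Working:
  start: (λ.λ.λ.2) ((λ.0) (λ.0 (λ.λ.0)))
  →1  λ.λ.(λ.0) (λ.0 (λ.λ.0))
  →2  λ.λ.λ.0 (λ.λ.0)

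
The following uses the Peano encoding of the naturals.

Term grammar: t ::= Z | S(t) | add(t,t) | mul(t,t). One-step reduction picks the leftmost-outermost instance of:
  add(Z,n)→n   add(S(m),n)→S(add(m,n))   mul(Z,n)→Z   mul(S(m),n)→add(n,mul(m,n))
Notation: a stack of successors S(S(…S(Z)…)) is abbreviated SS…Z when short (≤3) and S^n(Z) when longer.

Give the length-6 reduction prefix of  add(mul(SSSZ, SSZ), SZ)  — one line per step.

Answer: after 6 steps: S(S(add(mul(SSZ, SSZ), SZ)))

Reduction:
  start: add(mul(SSSZ, SSZ), SZ)
  [1] add(add(SSZ, mul(SSZ, SSZ)), SZ)
  [2] add(S(add(SZ, mul(SSZ, SSZ))), SZ)
  [3] S(add(add(SZ, mul(SSZ, SSZ)), SZ))
  [4] S(add(S(add(Z, mul(SSZ, SSZ))), SZ))
  [5] S(S(add(add(Z, mul(SSZ, SSZ)), SZ)))
  [6] S(S(add(mul(SSZ, SSZ), SZ)))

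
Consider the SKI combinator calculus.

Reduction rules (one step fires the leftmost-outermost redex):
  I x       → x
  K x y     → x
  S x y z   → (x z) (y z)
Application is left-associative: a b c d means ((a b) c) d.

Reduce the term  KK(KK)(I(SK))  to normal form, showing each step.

  start: KK(KK)(I(SK))
  →1  K(I(SK))
  →2  K(SK)

Answer: normal form = K(SK)  (in 2 steps)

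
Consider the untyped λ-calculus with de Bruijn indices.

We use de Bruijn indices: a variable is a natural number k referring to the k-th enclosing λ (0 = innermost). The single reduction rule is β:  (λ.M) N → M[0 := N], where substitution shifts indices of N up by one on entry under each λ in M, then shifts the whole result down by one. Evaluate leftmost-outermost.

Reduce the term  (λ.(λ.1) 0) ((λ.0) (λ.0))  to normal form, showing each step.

Answer: normal form = λ.0  (in 3 steps)

Reduction:
  start: (λ.(λ.1) 0) ((λ.0) (λ.0))
  →1  (λ.(λ.0) (λ.0)) ((λ.0) (λ.0))
  →2  (λ.0) (λ.0)
  →3  λ.0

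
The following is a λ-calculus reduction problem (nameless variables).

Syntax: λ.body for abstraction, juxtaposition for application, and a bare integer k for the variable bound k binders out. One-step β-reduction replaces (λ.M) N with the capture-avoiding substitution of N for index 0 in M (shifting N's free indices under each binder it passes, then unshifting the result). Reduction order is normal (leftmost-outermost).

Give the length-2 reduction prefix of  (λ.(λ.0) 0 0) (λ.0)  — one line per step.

Answer: after 2 steps: (λ.0) (λ.0)

Derivation:
  start: (λ.(λ.0) 0 0) (λ.0)
  [1] (λ.0) (λ.0) (λ.0)
  [2] (λ.0) (λ.0)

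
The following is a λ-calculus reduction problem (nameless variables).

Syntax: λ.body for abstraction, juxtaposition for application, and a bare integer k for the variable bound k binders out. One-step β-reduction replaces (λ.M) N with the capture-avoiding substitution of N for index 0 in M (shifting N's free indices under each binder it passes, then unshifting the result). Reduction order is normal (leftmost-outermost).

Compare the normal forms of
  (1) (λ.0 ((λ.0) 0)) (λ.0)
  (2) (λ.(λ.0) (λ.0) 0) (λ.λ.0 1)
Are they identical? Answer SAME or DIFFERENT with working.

Answer: DIFFERENT — A ⇓ λ.0, B ⇓ λ.λ.0 1

Derivation:
Term A:
  start: (λ.0 ((λ.0) 0)) (λ.0)
  [1] (λ.0) ((λ.0) (λ.0))
  [2] (λ.0) (λ.0)
  [3] λ.0

Term B:
  start: (λ.(λ.0) (λ.0) 0) (λ.λ.0 1)
  [1] (λ.0) (λ.0) (λ.λ.0 1)
  [2] (λ.0) (λ.λ.0 1)
  [3] λ.λ.0 1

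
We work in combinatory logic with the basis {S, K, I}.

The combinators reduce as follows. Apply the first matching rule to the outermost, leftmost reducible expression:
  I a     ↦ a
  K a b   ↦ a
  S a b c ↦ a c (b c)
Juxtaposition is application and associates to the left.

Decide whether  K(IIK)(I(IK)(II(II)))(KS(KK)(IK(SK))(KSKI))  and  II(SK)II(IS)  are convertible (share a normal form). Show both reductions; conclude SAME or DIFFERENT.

Answer: DIFFERENT — A ⇓ K(S(K(SK))(SI)), B ⇓ S

Reduction:
Term A:
  start: K(IIK)(I(IK)(II(II)))(KS(KK)(IK(SK))(KSKI))
  →1  IIK(KS(KK)(IK(SK))(KSKI))
  →2  IK(KS(KK)(IK(SK))(KSKI))
  →3  K(KS(KK)(IK(SK))(KSKI))
  →4  K(S(IK(SK))(KSKI))
  →5  K(S(K(SK))(KSKI))
  →6  K(S(K(SK))(SI))

Term B:
  start: II(SK)II(IS)
  →1  I(SK)II(IS)
  →2  SKII(IS)
  →3  KI(II)(IS)
  →4  I(IS)
  →5  IS
  →6  S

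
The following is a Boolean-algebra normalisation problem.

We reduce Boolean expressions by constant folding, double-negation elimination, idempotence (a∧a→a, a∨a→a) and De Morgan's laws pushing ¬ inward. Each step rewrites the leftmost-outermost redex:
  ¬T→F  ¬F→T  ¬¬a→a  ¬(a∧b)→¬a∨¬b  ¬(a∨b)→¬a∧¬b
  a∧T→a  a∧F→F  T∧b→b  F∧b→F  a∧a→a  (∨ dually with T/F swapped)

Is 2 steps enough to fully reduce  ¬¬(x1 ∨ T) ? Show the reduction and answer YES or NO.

  start: ¬¬(x1 ∨ T)
  step 1: x1 ∨ T
  step 2: T

Answer: YES — reaches normal form T in 2 ≤ 2 steps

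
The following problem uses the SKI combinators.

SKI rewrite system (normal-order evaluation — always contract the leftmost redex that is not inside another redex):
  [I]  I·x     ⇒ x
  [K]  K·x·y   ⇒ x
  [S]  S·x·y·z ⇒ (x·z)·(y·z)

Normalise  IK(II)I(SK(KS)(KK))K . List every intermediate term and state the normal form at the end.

Answer: normal form = K  (in 7 steps)

Working:
  start: IK(II)I(SK(KS)(KK))K
  →1  K(II)I(SK(KS)(KK))K
  →2  II(SK(KS)(KK))K
  →3  I(SK(KS)(KK))K
  →4  SK(KS)(KK)K
  →5  K(KK)(KS(KK))K
  →6  KKK
  →7  K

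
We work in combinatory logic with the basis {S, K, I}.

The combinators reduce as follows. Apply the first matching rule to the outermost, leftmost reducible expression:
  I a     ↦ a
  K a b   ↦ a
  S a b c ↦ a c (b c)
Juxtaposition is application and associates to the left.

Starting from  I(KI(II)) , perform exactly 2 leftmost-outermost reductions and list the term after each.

  start: I(KI(II))
  step 1: KI(II)
  step 2: I

Answer: after 2 steps: I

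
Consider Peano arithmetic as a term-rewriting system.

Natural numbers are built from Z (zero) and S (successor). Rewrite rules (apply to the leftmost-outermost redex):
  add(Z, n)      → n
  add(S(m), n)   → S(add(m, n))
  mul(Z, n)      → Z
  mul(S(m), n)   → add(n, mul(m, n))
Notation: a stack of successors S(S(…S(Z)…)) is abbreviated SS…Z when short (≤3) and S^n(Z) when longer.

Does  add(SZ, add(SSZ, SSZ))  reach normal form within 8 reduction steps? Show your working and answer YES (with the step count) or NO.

  start: add(SZ, add(SSZ, SSZ))
  step 1: S(add(Z, add(SSZ, SSZ)))
  step 2: S(add(SSZ, SSZ))
  step 3: S(S(add(SZ, SSZ)))
  step 4: S(S(S(add(Z, SSZ))))
  step 5: S^5(Z)

Answer: YES — reaches normal form S^5(Z) in 5 ≤ 8 steps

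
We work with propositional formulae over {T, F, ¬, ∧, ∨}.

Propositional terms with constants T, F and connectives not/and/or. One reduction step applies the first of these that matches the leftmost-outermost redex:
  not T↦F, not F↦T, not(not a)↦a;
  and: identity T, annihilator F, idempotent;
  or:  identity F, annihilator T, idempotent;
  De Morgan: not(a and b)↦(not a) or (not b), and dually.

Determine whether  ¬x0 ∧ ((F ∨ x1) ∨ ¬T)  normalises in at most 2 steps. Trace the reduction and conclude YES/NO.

Answer: NO — after 2 steps the term is ¬x0 ∧ (x1 ∨ F), not yet normal

Working:
  start: ¬x0 ∧ ((F ∨ x1) ∨ ¬T)
  →1  ¬x0 ∧ (x1 ∨ ¬T)
  →2  ¬x0 ∧ (x1 ∨ F)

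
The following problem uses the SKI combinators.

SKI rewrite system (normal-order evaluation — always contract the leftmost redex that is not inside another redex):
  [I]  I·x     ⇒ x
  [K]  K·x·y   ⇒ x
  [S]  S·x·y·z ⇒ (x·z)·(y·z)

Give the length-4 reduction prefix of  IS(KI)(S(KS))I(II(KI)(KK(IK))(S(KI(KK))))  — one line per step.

Answer: after 4 steps: S(KS)I(II(KI)(KK(IK))(S(KI(KK))))

Reduction:
  start: IS(KI)(S(KS))I(II(KI)(KK(IK))(S(KI(KK))))
  step 1: S(KI)(S(KS))I(II(KI)(KK(IK))(S(KI(KK))))
  step 2: KII(S(KS)I)(II(KI)(KK(IK))(S(KI(KK))))
  step 3: I(S(KS)I)(II(KI)(KK(IK))(S(KI(KK))))
  step 4: S(KS)I(II(KI)(KK(IK))(S(KI(KK))))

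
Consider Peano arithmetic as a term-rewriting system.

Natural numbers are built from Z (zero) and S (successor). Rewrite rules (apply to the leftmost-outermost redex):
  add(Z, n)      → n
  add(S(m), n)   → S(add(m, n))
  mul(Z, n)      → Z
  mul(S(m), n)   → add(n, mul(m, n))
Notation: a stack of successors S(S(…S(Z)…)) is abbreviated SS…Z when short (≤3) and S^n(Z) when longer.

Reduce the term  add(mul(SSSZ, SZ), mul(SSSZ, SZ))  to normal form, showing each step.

  start: add(mul(SSSZ, SZ), mul(SSSZ, SZ))
  →1  add(add(SZ, mul(SSZ, SZ)), mul(SSSZ, SZ))
  →2  add(S(add(Z, mul(SSZ, SZ))), mul(SSSZ, SZ))
  →3  S(add(add(Z, mul(SSZ, SZ)), mul(SSSZ, SZ)))
  →4  S(add(mul(SSZ, SZ), mul(SSSZ, SZ)))
  →5  S(add(add(SZ, mul(SZ, SZ)), mul(SSSZ, SZ)))
  →6  S(add(S(add(Z, mul(SZ, SZ))), mul(SSSZ, SZ)))
  →7  S(S(add(add(Z, mul(SZ, SZ)), mul(SSSZ, SZ))))
  →8  S(S(add(mul(SZ, SZ), mul(SSSZ, SZ))))
  →9  S(S(add(add(SZ, mul(Z, SZ)), mul(SSSZ, SZ))))
  →10  S(S(add(S(add(Z, mul(Z, SZ))), mul(SSSZ, SZ))))
  →11  S(S(S(add(add(Z, mul(Z, SZ)), mul(SSSZ, SZ)))))
  →12  S(S(S(add(mul(Z, SZ), mul(SSSZ, SZ)))))
  →13  S(S(S(add(Z, mul(SSSZ, SZ)))))
  →14  S(S(S(mul(SSSZ, SZ))))
  →15  S(S(S(add(SZ, mul(SSZ, SZ)))))
  →16  S(S(S(S(add(Z, mul(SSZ, SZ))))))
  →17  S(S(S(S(mul(SSZ, SZ)))))
  →18  S(S(S(S(add(SZ, mul(SZ, SZ))))))
  →19  S(S(S(S(S(add(Z, mul(SZ, SZ)))))))
  →20  S(S(S(S(S(mul(SZ, SZ))))))
  →21  S(S(S(S(S(add(SZ, mul(Z, SZ)))))))
  →22  S(S(S(S(S(S(add(Z, mul(Z, SZ))))))))
  →23  S(S(S(S(S(S(mul(Z, SZ)))))))
  →24  S^6(Z)

Answer: normal form = S^6(Z)  (in 24 steps)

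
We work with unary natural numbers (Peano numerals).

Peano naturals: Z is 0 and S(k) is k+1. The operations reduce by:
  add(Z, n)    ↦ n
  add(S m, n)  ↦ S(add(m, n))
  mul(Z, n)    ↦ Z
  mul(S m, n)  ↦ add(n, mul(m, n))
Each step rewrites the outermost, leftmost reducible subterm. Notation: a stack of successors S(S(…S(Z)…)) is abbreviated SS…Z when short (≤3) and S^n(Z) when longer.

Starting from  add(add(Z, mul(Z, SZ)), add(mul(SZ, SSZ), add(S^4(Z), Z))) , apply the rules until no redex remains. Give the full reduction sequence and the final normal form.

  start: add(add(Z, mul(Z, SZ)), add(mul(SZ, SSZ), add(S^4(Z), Z)))
  [1] add(mul(Z, SZ), add(mul(SZ, SSZ), add(S^4(Z), Z)))
  [2] add(Z, add(mul(SZ, SSZ), add(S^4(Z), Z)))
  [3] add(mul(SZ, SSZ), add(S^4(Z), Z))
  [4] add(add(SSZ, mul(Z, SSZ)), add(S^4(Z), Z))
  [5] add(S(add(SZ, mul(Z, SSZ))), add(S^4(Z), Z))
  [6] S(add(add(SZ, mul(Z, SSZ)), add(S^4(Z), Z)))
  [7] S(add(S(add(Z, mul(Z, SSZ))), add(S^4(Z), Z)))
  [8] S(S(add(add(Z, mul(Z, SSZ)), add(S^4(Z), Z))))
  [9] S(S(add(mul(Z, SSZ), add(S^4(Z), Z))))
  [10] S(S(add(Z, add(S^4(Z), Z))))
  [11] S(S(add(S^4(Z), Z)))
  [12] S(S(S(add(SSSZ, Z))))
  [13] S(S(S(S(add(SSZ, Z)))))
  [14] S(S(S(S(S(add(SZ, Z))))))
  [15] S(S(S(S(S(S(add(Z, Z)))))))
  [16] S^6(Z)

Answer: normal form = S^6(Z)  (in 16 steps)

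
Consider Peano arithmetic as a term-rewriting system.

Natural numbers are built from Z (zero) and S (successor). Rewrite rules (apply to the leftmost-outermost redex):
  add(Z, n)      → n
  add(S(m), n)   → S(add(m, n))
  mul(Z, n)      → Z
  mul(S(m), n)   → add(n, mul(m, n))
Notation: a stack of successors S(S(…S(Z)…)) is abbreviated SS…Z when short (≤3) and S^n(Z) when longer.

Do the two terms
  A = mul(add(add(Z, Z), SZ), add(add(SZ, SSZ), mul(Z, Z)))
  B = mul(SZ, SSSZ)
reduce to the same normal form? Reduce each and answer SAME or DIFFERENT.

Term A:
  start: mul(add(add(Z, Z), SZ), add(add(SZ, SSZ), mul(Z, Z)))
  →1  mul(add(Z, SZ), add(add(SZ, SSZ), mul(Z, Z)))
  →2  mul(SZ, add(add(SZ, SSZ), mul(Z, Z)))
  →3  add(add(add(SZ, SSZ), mul(Z, Z)), mul(Z, add(add(SZ, SSZ), mul(Z, Z))))
  →4  add(add(S(add(Z, SSZ)), mul(Z, Z)), mul(Z, add(add(SZ, SSZ), mul(Z, Z))))
  →5  add(S(add(add(Z, SSZ), mul(Z, Z))), mul(Z, add(add(SZ, SSZ), mul(Z, Z))))
  →6  S(add(add(add(Z, SSZ), mul(Z, Z)), mul(Z, add(add(SZ, SSZ), mul(Z, Z)))))
  →7  S(add(add(SSZ, mul(Z, Z)), mul(Z, add(add(SZ, SSZ), mul(Z, Z)))))
  →8  S(add(S(add(SZ, mul(Z, Z))), mul(Z, add(add(SZ, SSZ), mul(Z, Z)))))
  →9  S(S(add(add(SZ, mul(Z, Z)), mul(Z, add(add(SZ, SSZ), mul(Z, Z))))))
  →10  S(S(add(S(add(Z, mul(Z, Z))), mul(Z, add(add(SZ, SSZ), mul(Z, Z))))))
  →11  S(S(S(add(add(Z, mul(Z, Z)), mul(Z, add(add(SZ, SSZ), mul(Z, Z)))))))
  →12  S(S(S(add(mul(Z, Z), mul(Z, add(add(SZ, SSZ), mul(Z, Z)))))))
  →13  S(S(S(add(Z, mul(Z, add(add(SZ, SSZ), mul(Z, Z)))))))
  →14  S(S(S(mul(Z, add(add(SZ, SSZ), mul(Z, Z))))))
  →15  SSSZ

Term B:
  start: mul(SZ, SSSZ)
  →1  add(SSSZ, mul(Z, SSSZ))
  →2  S(add(SSZ, mul(Z, SSSZ)))
  →3  S(S(add(SZ, mul(Z, SSSZ))))
  →4  S(S(S(add(Z, mul(Z, SSSZ)))))
  →5  S(S(S(mul(Z, SSSZ))))
  →6  SSSZ

Answer: SAME — A ⇓ SSSZ, B ⇓ SSSZ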